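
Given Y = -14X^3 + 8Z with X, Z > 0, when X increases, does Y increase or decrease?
Y decreases

Taking the partial derivative:
∂Y/∂X = -42X^2

∂Y/∂X = -42X^2 < 0 (assuming positive values)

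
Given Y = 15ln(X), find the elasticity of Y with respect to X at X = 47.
Elasticity = 1/ln(47) ≈ 0.2597

Elasticity = (dY/dX) · (X/Y)

dY/dX = 15/X
At X = 47: dY/dX = 15/47, Y = 15·ln(47)

Elasticity = (15/47) · (47 / (15·ln(47))) = 1/ln(47) ≈ 0.2597

Interpretation: for a small percentage change in X, the percentage change in Y is approximately 0.26 times as large.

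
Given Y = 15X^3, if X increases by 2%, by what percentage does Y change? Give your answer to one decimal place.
6.1%

For Y = 15X^3:
If X → X(1 + 0.02)
Then Y → Y · (1 + 0.02)^3
     ≈ Y · 1.0612

Percentage change = ((1 + 0.02)^3 − 1) × 100% ≈ 6.1%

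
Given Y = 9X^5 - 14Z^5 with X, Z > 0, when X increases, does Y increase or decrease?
Y increases

Taking the partial derivative:
∂Y/∂X = 45X^4

∂Y/∂X = 45X^4 > 0 (assuming positive values)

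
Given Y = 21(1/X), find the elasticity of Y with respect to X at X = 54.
Elasticity = -1

Elasticity = (dY/dX) · (X/Y)

dY/dX = -21/X²
At X = 54: dY/dX = -7/972, Y = 7/18

Elasticity = (-7/972) · (54 / (7/18)) = -1

Interpretation: for a small percentage change in X, the percentage change in Y is approximately -1.00 times as large.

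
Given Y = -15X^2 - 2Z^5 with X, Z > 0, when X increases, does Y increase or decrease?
Y decreases

Taking the partial derivative:
∂Y/∂X = -30X

∂Y/∂X = -30X < 0 (assuming positive values)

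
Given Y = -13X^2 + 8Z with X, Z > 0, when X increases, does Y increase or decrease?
Y decreases

Taking the partial derivative:
∂Y/∂X = -26X

∂Y/∂X = -26X < 0 (assuming positive values)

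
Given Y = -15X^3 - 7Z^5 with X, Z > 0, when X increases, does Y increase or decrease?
Y decreases

Taking the partial derivative:
∂Y/∂X = -45X^2

∂Y/∂X = -45X^2 < 0 (assuming positive values)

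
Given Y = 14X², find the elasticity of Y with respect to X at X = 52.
Elasticity = 2

Elasticity = (dY/dX) · (X/Y)

dY/dX = 28·X
At X = 52: dY/dX = 1456, Y = 37856

Elasticity = 1456 · (52 / 37856) = 2

Interpretation: for a small percentage change in X, the percentage change in Y is approximately 2.00 times as large.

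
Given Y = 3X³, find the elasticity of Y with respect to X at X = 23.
Elasticity = 3

Elasticity = (dY/dX) · (X/Y)

dY/dX = 9·X²
At X = 23: dY/dX = 4761, Y = 36501

Elasticity = 4761 · (23 / 36501) = 3

Interpretation: for a small percentage change in X, the percentage change in Y is approximately 3.00 times as large.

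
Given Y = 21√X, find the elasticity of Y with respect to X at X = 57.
Elasticity = 1/2

Elasticity = (dY/dX) · (X/Y)

dY/dX = 21/(2·√X)
At X = 57: dY/dX = 7·√57/38, Y = 21·√57

Elasticity = (7·√57/38) · (57 / (21·√57)) = 1/2

Interpretation: for a small percentage change in X, the percentage change in Y is approximately 0.50 times as large.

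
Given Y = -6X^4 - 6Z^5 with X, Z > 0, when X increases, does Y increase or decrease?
Y decreases

Taking the partial derivative:
∂Y/∂X = -24X^3

∂Y/∂X = -24X^3 < 0 (assuming positive values)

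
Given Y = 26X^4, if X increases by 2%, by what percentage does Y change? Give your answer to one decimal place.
8.2%

For Y = 26X^4:
If X → X(1 + 0.02)
Then Y → Y · (1 + 0.02)^4
     ≈ Y · 1.0824

Percentage change = ((1 + 0.02)^4 − 1) × 100% ≈ 8.2%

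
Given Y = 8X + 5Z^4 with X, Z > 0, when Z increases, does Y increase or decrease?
Y increases

Taking the partial derivative:
∂Y/∂Z = 20Z^3

∂Y/∂Z = 20Z^3 > 0 (assuming positive values)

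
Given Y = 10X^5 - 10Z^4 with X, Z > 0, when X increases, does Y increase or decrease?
Y increases

Taking the partial derivative:
∂Y/∂X = 50X^4

∂Y/∂X = 50X^4 > 0 (assuming positive values)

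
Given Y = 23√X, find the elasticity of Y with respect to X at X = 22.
Elasticity = 1/2

Elasticity = (dY/dX) · (X/Y)

dY/dX = 23/(2·√X)
At X = 22: dY/dX = 23·√22/44, Y = 23·√22

Elasticity = (23·√22/44) · (22 / (23·√22)) = 1/2

Interpretation: for a small percentage change in X, the percentage change in Y is approximately 0.50 times as large.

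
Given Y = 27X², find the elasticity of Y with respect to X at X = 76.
Elasticity = 2

Elasticity = (dY/dX) · (X/Y)

dY/dX = 54·X
At X = 76: dY/dX = 4104, Y = 155952

Elasticity = 4104 · (76 / 155952) = 2

Interpretation: for a small percentage change in X, the percentage change in Y is approximately 2.00 times as large.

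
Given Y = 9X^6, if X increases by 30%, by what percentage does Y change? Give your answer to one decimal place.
382.7%

For Y = 9X^6:
If X → X(1 + 0.3)
Then Y → Y · (1 + 0.3)^6
     ≈ Y · 4.8268

Percentage change = ((1 + 0.3)^6 − 1) × 100% ≈ 382.7%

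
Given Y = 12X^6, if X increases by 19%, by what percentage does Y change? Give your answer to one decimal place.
184.0%

For Y = 12X^6:
If X → X(1 + 0.19)
Then Y → Y · (1 + 0.19)^6
     ≈ Y · 2.8398

Percentage change = ((1 + 0.19)^6 − 1) × 100% ≈ 184.0%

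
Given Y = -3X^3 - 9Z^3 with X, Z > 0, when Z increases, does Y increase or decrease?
Y decreases

Taking the partial derivative:
∂Y/∂Z = -27Z^2

∂Y/∂Z = -27Z^2 < 0 (assuming positive values)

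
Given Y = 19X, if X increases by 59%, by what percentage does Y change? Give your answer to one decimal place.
59.0%

For Y = 19X:
If X → X(1 + 0.59)
Then Y → Y · (1 + 0.59)^1
     = Y · 1.5900

Percentage change = ((1 + 0.59)^1 − 1) × 100% = 59.0%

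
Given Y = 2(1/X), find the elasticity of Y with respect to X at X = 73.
Elasticity = -1

Elasticity = (dY/dX) · (X/Y)

dY/dX = -2/X²
At X = 73: dY/dX = -2/5329, Y = 2/73

Elasticity = (-2/5329) · (73 / (2/73)) = -1

Interpretation: for a small percentage change in X, the percentage change in Y is approximately -1.00 times as large.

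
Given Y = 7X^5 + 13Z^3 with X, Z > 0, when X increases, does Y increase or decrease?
Y increases

Taking the partial derivative:
∂Y/∂X = 35X^4

∂Y/∂X = 35X^4 > 0 (assuming positive values)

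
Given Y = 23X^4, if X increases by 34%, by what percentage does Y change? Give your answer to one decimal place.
222.4%

For Y = 23X^4:
If X → X(1 + 0.34)
Then Y → Y · (1 + 0.34)^4
     ≈ Y · 3.2242

Percentage change = ((1 + 0.34)^4 − 1) × 100% ≈ 222.4%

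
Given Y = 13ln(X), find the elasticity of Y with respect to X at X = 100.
Elasticity = 1/ln(100) ≈ 0.2171

Elasticity = (dY/dX) · (X/Y)

dY/dX = 13/X
At X = 100: dY/dX = 13/100, Y = 13·ln(100)

Elasticity = (13/100) · (100 / (13·ln(100))) = 1/ln(100) ≈ 0.2171

Interpretation: for a small percentage change in X, the percentage change in Y is approximately 0.22 times as large.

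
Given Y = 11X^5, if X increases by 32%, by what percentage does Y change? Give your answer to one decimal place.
300.7%

For Y = 11X^5:
If X → X(1 + 0.32)
Then Y → Y · (1 + 0.32)^5
     ≈ Y · 4.0075

Percentage change = ((1 + 0.32)^5 − 1) × 100% ≈ 300.7%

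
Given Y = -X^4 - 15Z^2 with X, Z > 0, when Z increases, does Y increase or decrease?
Y decreases

Taking the partial derivative:
∂Y/∂Z = -30Z

∂Y/∂Z = -30Z < 0 (assuming positive values)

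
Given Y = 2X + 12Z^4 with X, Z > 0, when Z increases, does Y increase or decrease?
Y increases

Taking the partial derivative:
∂Y/∂Z = 48Z^3

∂Y/∂Z = 48Z^3 > 0 (assuming positive values)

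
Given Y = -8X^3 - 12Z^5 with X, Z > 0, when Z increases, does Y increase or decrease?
Y decreases

Taking the partial derivative:
∂Y/∂Z = -60Z^4

∂Y/∂Z = -60Z^4 < 0 (assuming positive values)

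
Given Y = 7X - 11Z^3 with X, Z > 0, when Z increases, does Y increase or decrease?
Y decreases

Taking the partial derivative:
∂Y/∂Z = -33Z^2

∂Y/∂Z = -33Z^2 < 0 (assuming positive values)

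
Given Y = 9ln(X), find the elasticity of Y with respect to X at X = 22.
Elasticity = 1/ln(22) ≈ 0.3235

Elasticity = (dY/dX) · (X/Y)

dY/dX = 9/X
At X = 22: dY/dX = 9/22, Y = 9·ln(22)

Elasticity = (9/22) · (22 / (9·ln(22))) = 1/ln(22) ≈ 0.3235

Interpretation: for a small percentage change in X, the percentage change in Y is approximately 0.32 times as large.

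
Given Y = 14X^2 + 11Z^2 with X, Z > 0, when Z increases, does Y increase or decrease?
Y increases

Taking the partial derivative:
∂Y/∂Z = 22Z

∂Y/∂Z = 22Z > 0 (assuming positive values)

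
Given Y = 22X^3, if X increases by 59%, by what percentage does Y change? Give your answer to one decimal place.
302.0%

For Y = 22X^3:
If X → X(1 + 0.59)
Then Y → Y · (1 + 0.59)^3
     ≈ Y · 4.0197

Percentage change = ((1 + 0.59)^3 − 1) × 100% ≈ 302.0%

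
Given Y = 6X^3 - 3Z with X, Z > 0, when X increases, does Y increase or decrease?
Y increases

Taking the partial derivative:
∂Y/∂X = 18X^2

∂Y/∂X = 18X^2 > 0 (assuming positive values)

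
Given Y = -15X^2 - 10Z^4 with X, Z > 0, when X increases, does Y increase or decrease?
Y decreases

Taking the partial derivative:
∂Y/∂X = -30X

∂Y/∂X = -30X < 0 (assuming positive values)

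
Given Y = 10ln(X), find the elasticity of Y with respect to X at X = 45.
Elasticity = 1/ln(45) ≈ 0.2627

Elasticity = (dY/dX) · (X/Y)

dY/dX = 10/X
At X = 45: dY/dX = 2/9, Y = 10·ln(45)

Elasticity = (2/9) · (45 / (10·ln(45))) = 1/ln(45) ≈ 0.2627

Interpretation: for a small percentage change in X, the percentage change in Y is approximately 0.26 times as large.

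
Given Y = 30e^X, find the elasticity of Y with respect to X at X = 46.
Elasticity = 46

Elasticity = (dY/dX) · (X/Y)

dY/dX = 30·e^X
At X = 46: dY/dX = 30·e^46, Y = 30·e^46

Elasticity = (30·e^46) · (46 / (30·e^46)) = 46

Interpretation: for a small percentage change in X, the percentage change in Y is approximately 46.00 times as large.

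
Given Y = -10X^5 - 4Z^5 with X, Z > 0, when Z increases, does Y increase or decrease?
Y decreases

Taking the partial derivative:
∂Y/∂Z = -20Z^4

∂Y/∂Z = -20Z^4 < 0 (assuming positive values)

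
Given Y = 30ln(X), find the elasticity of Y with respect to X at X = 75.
Elasticity = 1/ln(75) ≈ 0.2316

Elasticity = (dY/dX) · (X/Y)

dY/dX = 30/X
At X = 75: dY/dX = 2/5, Y = 30·ln(75)

Elasticity = (2/5) · (75 / (30·ln(75))) = 1/ln(75) ≈ 0.2316

Interpretation: for a small percentage change in X, the percentage change in Y is approximately 0.23 times as large.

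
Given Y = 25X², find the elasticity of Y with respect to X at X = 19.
Elasticity = 2

Elasticity = (dY/dX) · (X/Y)

dY/dX = 50·X
At X = 19: dY/dX = 950, Y = 9025

Elasticity = 950 · (19 / 9025) = 2

Interpretation: for a small percentage change in X, the percentage change in Y is approximately 2.00 times as large.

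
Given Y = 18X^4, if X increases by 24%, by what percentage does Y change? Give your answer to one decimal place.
136.4%

For Y = 18X^4:
If X → X(1 + 0.24)
Then Y → Y · (1 + 0.24)^4
     ≈ Y · 2.3642

Percentage change = ((1 + 0.24)^4 − 1) × 100% ≈ 136.4%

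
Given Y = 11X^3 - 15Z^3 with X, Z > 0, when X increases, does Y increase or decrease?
Y increases

Taking the partial derivative:
∂Y/∂X = 33X^2

∂Y/∂X = 33X^2 > 0 (assuming positive values)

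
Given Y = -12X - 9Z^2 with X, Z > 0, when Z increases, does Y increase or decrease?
Y decreases

Taking the partial derivative:
∂Y/∂Z = -18Z

∂Y/∂Z = -18Z < 0 (assuming positive values)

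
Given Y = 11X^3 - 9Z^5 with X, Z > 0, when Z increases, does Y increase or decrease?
Y decreases

Taking the partial derivative:
∂Y/∂Z = -45Z^4

∂Y/∂Z = -45Z^4 < 0 (assuming positive values)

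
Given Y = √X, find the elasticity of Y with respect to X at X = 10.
Elasticity = 1/2

Elasticity = (dY/dX) · (X/Y)

dY/dX = 1/(2·√X)
At X = 10: dY/dX = √10/20, Y = √10

Elasticity = (√10/20) · (10 / (√10)) = 1/2

Interpretation: for a small percentage change in X, the percentage change in Y is approximately 0.50 times as large.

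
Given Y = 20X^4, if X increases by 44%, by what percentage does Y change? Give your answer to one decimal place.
330.0%

For Y = 20X^4:
If X → X(1 + 0.44)
Then Y → Y · (1 + 0.44)^4
     ≈ Y · 4.2998

Percentage change = ((1 + 0.44)^4 − 1) × 100% ≈ 330.0%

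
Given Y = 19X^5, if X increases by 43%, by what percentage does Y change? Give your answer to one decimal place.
498.0%

For Y = 19X^5:
If X → X(1 + 0.43)
Then Y → Y · (1 + 0.43)^5
     ≈ Y · 5.9797

Percentage change = ((1 + 0.43)^5 − 1) × 100% ≈ 498.0%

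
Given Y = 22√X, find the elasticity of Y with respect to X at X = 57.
Elasticity = 1/2

Elasticity = (dY/dX) · (X/Y)

dY/dX = 11/√X
At X = 57: dY/dX = 11·√57/57, Y = 22·√57

Elasticity = (11·√57/57) · (57 / (22·√57)) = 1/2

Interpretation: for a small percentage change in X, the percentage change in Y is approximately 0.50 times as large.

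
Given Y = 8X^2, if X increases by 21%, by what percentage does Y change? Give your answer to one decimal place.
46.4%

For Y = 8X^2:
If X → X(1 + 0.21)
Then Y → Y · (1 + 0.21)^2
     = Y · 1.4641

Percentage change = ((1 + 0.21)^2 − 1) × 100% ≈ 46.4%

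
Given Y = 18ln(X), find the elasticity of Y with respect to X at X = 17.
Elasticity = 1/ln(17) ≈ 0.3530

Elasticity = (dY/dX) · (X/Y)

dY/dX = 18/X
At X = 17: dY/dX = 18/17, Y = 18·ln(17)

Elasticity = (18/17) · (17 / (18·ln(17))) = 1/ln(17) ≈ 0.3530

Interpretation: for a small percentage change in X, the percentage change in Y is approximately 0.35 times as large.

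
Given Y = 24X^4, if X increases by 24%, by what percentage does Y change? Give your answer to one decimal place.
136.4%

For Y = 24X^4:
If X → X(1 + 0.24)
Then Y → Y · (1 + 0.24)^4
     ≈ Y · 2.3642

Percentage change = ((1 + 0.24)^4 − 1) × 100% ≈ 136.4%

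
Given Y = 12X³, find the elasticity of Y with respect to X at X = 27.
Elasticity = 3

Elasticity = (dY/dX) · (X/Y)

dY/dX = 36·X²
At X = 27: dY/dX = 26244, Y = 236196

Elasticity = 26244 · (27 / 236196) = 3

Interpretation: for a small percentage change in X, the percentage change in Y is approximately 3.00 times as large.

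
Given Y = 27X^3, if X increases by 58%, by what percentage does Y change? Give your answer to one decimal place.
294.4%

For Y = 27X^3:
If X → X(1 + 0.58)
Then Y → Y · (1 + 0.58)^3
     ≈ Y · 3.9443

Percentage change = ((1 + 0.58)^3 − 1) × 100% ≈ 294.4%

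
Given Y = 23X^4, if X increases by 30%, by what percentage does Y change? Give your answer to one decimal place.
185.6%

For Y = 23X^4:
If X → X(1 + 0.3)
Then Y → Y · (1 + 0.3)^4
     = Y · 2.8561

Percentage change = ((1 + 0.3)^4 − 1) × 100% ≈ 185.6%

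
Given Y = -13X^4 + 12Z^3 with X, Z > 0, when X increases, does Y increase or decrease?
Y decreases

Taking the partial derivative:
∂Y/∂X = -52X^3

∂Y/∂X = -52X^3 < 0 (assuming positive values)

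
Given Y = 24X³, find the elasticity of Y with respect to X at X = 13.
Elasticity = 3

Elasticity = (dY/dX) · (X/Y)

dY/dX = 72·X²
At X = 13: dY/dX = 12168, Y = 52728

Elasticity = 12168 · (13 / 52728) = 3

Interpretation: for a small percentage change in X, the percentage change in Y is approximately 3.00 times as large.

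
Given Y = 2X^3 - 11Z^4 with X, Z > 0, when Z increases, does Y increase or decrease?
Y decreases

Taking the partial derivative:
∂Y/∂Z = -44Z^3

∂Y/∂Z = -44Z^3 < 0 (assuming positive values)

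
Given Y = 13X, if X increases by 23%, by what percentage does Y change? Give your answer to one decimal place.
23.0%

For Y = 13X:
If X → X(1 + 0.23)
Then Y → Y · (1 + 0.23)^1
     = Y · 1.2300

Percentage change = ((1 + 0.23)^1 − 1) × 100% = 23.0%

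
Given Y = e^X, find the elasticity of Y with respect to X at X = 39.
Elasticity = 39

Elasticity = (dY/dX) · (X/Y)

dY/dX = e^X
At X = 39: dY/dX = e^39, Y = e^39

Elasticity = (e^39) · (39 / (e^39)) = 39

Interpretation: for a small percentage change in X, the percentage change in Y is approximately 39.00 times as large.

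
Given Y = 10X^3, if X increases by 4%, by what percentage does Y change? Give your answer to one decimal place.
12.5%

For Y = 10X^3:
If X → X(1 + 0.04)
Then Y → Y · (1 + 0.04)^3
     ≈ Y · 1.1249

Percentage change = ((1 + 0.04)^3 − 1) × 100% ≈ 12.5%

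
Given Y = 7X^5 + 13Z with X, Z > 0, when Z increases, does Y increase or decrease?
Y increases

Taking the partial derivative:
∂Y/∂Z = 13

∂Y/∂Z = 13 > 0 (assuming positive values)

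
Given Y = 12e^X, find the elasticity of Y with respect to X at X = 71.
Elasticity = 71

Elasticity = (dY/dX) · (X/Y)

dY/dX = 12·e^X
At X = 71: dY/dX = 12·e^71, Y = 12·e^71

Elasticity = (12·e^71) · (71 / (12·e^71)) = 71

Interpretation: for a small percentage change in X, the percentage change in Y is approximately 71.00 times as large.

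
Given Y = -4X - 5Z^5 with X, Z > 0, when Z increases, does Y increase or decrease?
Y decreases

Taking the partial derivative:
∂Y/∂Z = -25Z^4

∂Y/∂Z = -25Z^4 < 0 (assuming positive values)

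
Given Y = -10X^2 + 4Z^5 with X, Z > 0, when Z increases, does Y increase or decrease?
Y increases

Taking the partial derivative:
∂Y/∂Z = 20Z^4

∂Y/∂Z = 20Z^4 > 0 (assuming positive values)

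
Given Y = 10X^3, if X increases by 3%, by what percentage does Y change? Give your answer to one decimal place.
9.3%

For Y = 10X^3:
If X → X(1 + 0.03)
Then Y → Y · (1 + 0.03)^3
     ≈ Y · 1.0927

Percentage change = ((1 + 0.03)^3 − 1) × 100% ≈ 9.3%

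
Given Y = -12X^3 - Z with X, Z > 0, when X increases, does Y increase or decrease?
Y decreases

Taking the partial derivative:
∂Y/∂X = -36X^2

∂Y/∂X = -36X^2 < 0 (assuming positive values)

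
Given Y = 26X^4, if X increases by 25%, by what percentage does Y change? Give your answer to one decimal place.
144.1%

For Y = 26X^4:
If X → X(1 + 0.25)
Then Y → Y · (1 + 0.25)^4
     ≈ Y · 2.4414

Percentage change = ((1 + 0.25)^4 − 1) × 100% ≈ 144.1%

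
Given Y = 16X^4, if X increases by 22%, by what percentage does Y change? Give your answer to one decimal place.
121.5%

For Y = 16X^4:
If X → X(1 + 0.22)
Then Y → Y · (1 + 0.22)^4
     ≈ Y · 2.2153

Percentage change = ((1 + 0.22)^4 − 1) × 100% ≈ 121.5%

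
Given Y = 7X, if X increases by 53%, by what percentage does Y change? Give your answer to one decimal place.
53.0%

For Y = 7X:
If X → X(1 + 0.53)
Then Y → Y · (1 + 0.53)^1
     = Y · 1.5300

Percentage change = ((1 + 0.53)^1 − 1) × 100% = 53.0%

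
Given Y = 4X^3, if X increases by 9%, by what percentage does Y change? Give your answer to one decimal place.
29.5%

For Y = 4X^3:
If X → X(1 + 0.09)
Then Y → Y · (1 + 0.09)^3
     ≈ Y · 1.2950

Percentage change = ((1 + 0.09)^3 − 1) × 100% ≈ 29.5%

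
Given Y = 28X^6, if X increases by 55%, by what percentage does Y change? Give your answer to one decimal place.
1286.7%

For Y = 28X^6:
If X → X(1 + 0.55)
Then Y → Y · (1 + 0.55)^6
     ≈ Y · 13.8672

Percentage change = ((1 + 0.55)^6 − 1) × 100% ≈ 1286.7%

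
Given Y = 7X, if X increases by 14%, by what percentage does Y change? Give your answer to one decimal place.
14.0%

For Y = 7X:
If X → X(1 + 0.14)
Then Y → Y · (1 + 0.14)^1
     = Y · 1.1400

Percentage change = ((1 + 0.14)^1 − 1) × 100% = 14.0%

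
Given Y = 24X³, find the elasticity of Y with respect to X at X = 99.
Elasticity = 3

Elasticity = (dY/dX) · (X/Y)

dY/dX = 72·X²
At X = 99: dY/dX = 705672, Y = 23287176

Elasticity = 705672 · (99 / 23287176) = 3

Interpretation: for a small percentage change in X, the percentage change in Y is approximately 3.00 times as large.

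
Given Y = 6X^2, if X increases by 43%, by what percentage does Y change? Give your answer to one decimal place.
104.5%

For Y = 6X^2:
If X → X(1 + 0.43)
Then Y → Y · (1 + 0.43)^2
     = Y · 2.0449

Percentage change = ((1 + 0.43)^2 − 1) × 100% ≈ 104.5%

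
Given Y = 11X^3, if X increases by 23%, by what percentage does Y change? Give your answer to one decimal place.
86.1%

For Y = 11X^3:
If X → X(1 + 0.23)
Then Y → Y · (1 + 0.23)^3
     ≈ Y · 1.8609

Percentage change = ((1 + 0.23)^3 − 1) × 100% ≈ 86.1%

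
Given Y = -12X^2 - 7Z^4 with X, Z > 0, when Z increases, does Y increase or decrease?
Y decreases

Taking the partial derivative:
∂Y/∂Z = -28Z^3

∂Y/∂Z = -28Z^3 < 0 (assuming positive values)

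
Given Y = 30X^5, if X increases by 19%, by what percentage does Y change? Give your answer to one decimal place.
138.6%

For Y = 30X^5:
If X → X(1 + 0.19)
Then Y → Y · (1 + 0.19)^5
     ≈ Y · 2.3864

Percentage change = ((1 + 0.19)^5 − 1) × 100% ≈ 138.6%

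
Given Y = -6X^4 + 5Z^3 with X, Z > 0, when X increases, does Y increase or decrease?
Y decreases

Taking the partial derivative:
∂Y/∂X = -24X^3

∂Y/∂X = -24X^3 < 0 (assuming positive values)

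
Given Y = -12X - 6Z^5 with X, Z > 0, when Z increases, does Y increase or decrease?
Y decreases

Taking the partial derivative:
∂Y/∂Z = -30Z^4

∂Y/∂Z = -30Z^4 < 0 (assuming positive values)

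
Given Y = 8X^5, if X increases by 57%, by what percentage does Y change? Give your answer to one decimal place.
853.9%

For Y = 8X^5:
If X → X(1 + 0.57)
Then Y → Y · (1 + 0.57)^5
     ≈ Y · 9.5389

Percentage change = ((1 + 0.57)^5 − 1) × 100% ≈ 853.9%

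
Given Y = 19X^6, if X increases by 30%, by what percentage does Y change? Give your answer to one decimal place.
382.7%

For Y = 19X^6:
If X → X(1 + 0.3)
Then Y → Y · (1 + 0.3)^6
     ≈ Y · 4.8268

Percentage change = ((1 + 0.3)^6 − 1) × 100% ≈ 382.7%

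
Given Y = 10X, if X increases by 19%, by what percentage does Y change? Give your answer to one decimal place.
19.0%

For Y = 10X:
If X → X(1 + 0.19)
Then Y → Y · (1 + 0.19)^1
     = Y · 1.1900

Percentage change = ((1 + 0.19)^1 − 1) × 100% = 19.0%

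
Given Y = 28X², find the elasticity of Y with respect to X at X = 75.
Elasticity = 2

Elasticity = (dY/dX) · (X/Y)

dY/dX = 56·X
At X = 75: dY/dX = 4200, Y = 157500

Elasticity = 4200 · (75 / 157500) = 2

Interpretation: for a small percentage change in X, the percentage change in Y is approximately 2.00 times as large.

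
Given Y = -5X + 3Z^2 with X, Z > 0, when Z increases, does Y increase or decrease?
Y increases

Taking the partial derivative:
∂Y/∂Z = 6Z

∂Y/∂Z = 6Z > 0 (assuming positive values)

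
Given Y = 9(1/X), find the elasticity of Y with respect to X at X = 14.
Elasticity = -1

Elasticity = (dY/dX) · (X/Y)

dY/dX = -9/X²
At X = 14: dY/dX = -9/196, Y = 9/14

Elasticity = (-9/196) · (14 / (9/14)) = -1

Interpretation: for a small percentage change in X, the percentage change in Y is approximately -1.00 times as large.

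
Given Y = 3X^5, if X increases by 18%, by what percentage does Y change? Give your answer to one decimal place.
128.8%

For Y = 3X^5:
If X → X(1 + 0.18)
Then Y → Y · (1 + 0.18)^5
     ≈ Y · 2.2878

Percentage change = ((1 + 0.18)^5 − 1) × 100% ≈ 128.8%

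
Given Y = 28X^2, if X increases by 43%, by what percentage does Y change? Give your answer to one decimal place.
104.5%

For Y = 28X^2:
If X → X(1 + 0.43)
Then Y → Y · (1 + 0.43)^2
     = Y · 2.0449

Percentage change = ((1 + 0.43)^2 − 1) × 100% ≈ 104.5%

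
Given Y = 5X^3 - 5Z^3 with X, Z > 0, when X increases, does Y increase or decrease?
Y increases

Taking the partial derivative:
∂Y/∂X = 15X^2

∂Y/∂X = 15X^2 > 0 (assuming positive values)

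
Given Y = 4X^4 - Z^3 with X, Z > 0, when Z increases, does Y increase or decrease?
Y decreases

Taking the partial derivative:
∂Y/∂Z = -3Z^2

∂Y/∂Z = -3Z^2 < 0 (assuming positive values)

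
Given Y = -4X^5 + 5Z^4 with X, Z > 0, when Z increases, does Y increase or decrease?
Y increases

Taking the partial derivative:
∂Y/∂Z = 20Z^3

∂Y/∂Z = 20Z^3 > 0 (assuming positive values)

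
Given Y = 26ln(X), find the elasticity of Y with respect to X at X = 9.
Elasticity = 1/ln(9) ≈ 0.4551

Elasticity = (dY/dX) · (X/Y)

dY/dX = 26/X
At X = 9: dY/dX = 26/9, Y = 26·ln(9)

Elasticity = (26/9) · (9 / (26·ln(9))) = 1/ln(9) ≈ 0.4551

Interpretation: for a small percentage change in X, the percentage change in Y is approximately 0.46 times as large.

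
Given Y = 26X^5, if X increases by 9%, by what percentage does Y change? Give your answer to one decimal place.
53.9%

For Y = 26X^5:
If X → X(1 + 0.09)
Then Y → Y · (1 + 0.09)^5
     ≈ Y · 1.5386

Percentage change = ((1 + 0.09)^5 − 1) × 100% ≈ 53.9%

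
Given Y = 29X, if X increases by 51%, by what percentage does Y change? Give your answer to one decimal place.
51.0%

For Y = 29X:
If X → X(1 + 0.51)
Then Y → Y · (1 + 0.51)^1
     = Y · 1.5100

Percentage change = ((1 + 0.51)^1 − 1) × 100% = 51.0%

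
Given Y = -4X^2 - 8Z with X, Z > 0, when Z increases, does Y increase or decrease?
Y decreases

Taking the partial derivative:
∂Y/∂Z = -8

∂Y/∂Z = -8 < 0 (assuming positive values)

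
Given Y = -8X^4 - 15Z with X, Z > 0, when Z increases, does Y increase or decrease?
Y decreases

Taking the partial derivative:
∂Y/∂Z = -15

∂Y/∂Z = -15 < 0 (assuming positive values)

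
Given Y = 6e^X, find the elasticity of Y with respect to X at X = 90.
Elasticity = 90

Elasticity = (dY/dX) · (X/Y)

dY/dX = 6·e^X
At X = 90: dY/dX = 6·e^90, Y = 6·e^90

Elasticity = (6·e^90) · (90 / (6·e^90)) = 90

Interpretation: for a small percentage change in X, the percentage change in Y is approximately 90.00 times as large.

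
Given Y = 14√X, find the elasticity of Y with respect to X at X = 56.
Elasticity = 1/2

Elasticity = (dY/dX) · (X/Y)

dY/dX = 7/√X
At X = 56: dY/dX = √14/4, Y = 28·√14

Elasticity = (√14/4) · (56 / (28·√14)) = 1/2

Interpretation: for a small percentage change in X, the percentage change in Y is approximately 0.50 times as large.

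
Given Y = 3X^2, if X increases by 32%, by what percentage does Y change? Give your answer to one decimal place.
74.2%

For Y = 3X^2:
If X → X(1 + 0.32)
Then Y → Y · (1 + 0.32)^2
     = Y · 1.7424

Percentage change = ((1 + 0.32)^2 − 1) × 100% ≈ 74.2%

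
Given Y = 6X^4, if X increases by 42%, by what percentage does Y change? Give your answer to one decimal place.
306.6%

For Y = 6X^4:
If X → X(1 + 0.42)
Then Y → Y · (1 + 0.42)^4
     ≈ Y · 4.0659

Percentage change = ((1 + 0.42)^4 − 1) × 100% ≈ 306.6%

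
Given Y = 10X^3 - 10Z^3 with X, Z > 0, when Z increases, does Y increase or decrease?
Y decreases

Taking the partial derivative:
∂Y/∂Z = -30Z^2

∂Y/∂Z = -30Z^2 < 0 (assuming positive values)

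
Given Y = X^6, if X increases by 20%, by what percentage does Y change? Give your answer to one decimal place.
198.6%

For Y = X^6:
If X → X(1 + 0.2)
Then Y → Y · (1 + 0.2)^6
     ≈ Y · 2.9860

Percentage change = ((1 + 0.2)^6 − 1) × 100% ≈ 198.6%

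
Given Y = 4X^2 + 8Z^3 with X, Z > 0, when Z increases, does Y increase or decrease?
Y increases

Taking the partial derivative:
∂Y/∂Z = 24Z^2

∂Y/∂Z = 24Z^2 > 0 (assuming positive values)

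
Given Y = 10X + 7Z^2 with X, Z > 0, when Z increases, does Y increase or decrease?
Y increases

Taking the partial derivative:
∂Y/∂Z = 14Z

∂Y/∂Z = 14Z > 0 (assuming positive values)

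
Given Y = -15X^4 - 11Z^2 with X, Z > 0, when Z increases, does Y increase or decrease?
Y decreases

Taking the partial derivative:
∂Y/∂Z = -22Z

∂Y/∂Z = -22Z < 0 (assuming positive values)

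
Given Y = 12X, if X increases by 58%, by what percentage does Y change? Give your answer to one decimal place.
58.0%

For Y = 12X:
If X → X(1 + 0.58)
Then Y → Y · (1 + 0.58)^1
     = Y · 1.5800

Percentage change = ((1 + 0.58)^1 − 1) × 100% = 58.0%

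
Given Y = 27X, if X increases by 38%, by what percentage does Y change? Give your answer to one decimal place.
38.0%

For Y = 27X:
If X → X(1 + 0.38)
Then Y → Y · (1 + 0.38)^1
     = Y · 1.3800

Percentage change = ((1 + 0.38)^1 − 1) × 100% = 38.0%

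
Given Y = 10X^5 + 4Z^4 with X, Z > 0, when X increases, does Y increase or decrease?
Y increases

Taking the partial derivative:
∂Y/∂X = 50X^4

∂Y/∂X = 50X^4 > 0 (assuming positive values)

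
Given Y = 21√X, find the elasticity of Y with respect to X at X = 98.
Elasticity = 1/2

Elasticity = (dY/dX) · (X/Y)

dY/dX = 21/(2·√X)
At X = 98: dY/dX = 3·√2/4, Y = 147·√2

Elasticity = (3·√2/4) · (98 / (147·√2)) = 1/2

Interpretation: for a small percentage change in X, the percentage change in Y is approximately 0.50 times as large.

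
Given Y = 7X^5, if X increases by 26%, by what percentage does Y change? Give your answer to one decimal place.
217.6%

For Y = 7X^5:
If X → X(1 + 0.26)
Then Y → Y · (1 + 0.26)^5
     ≈ Y · 3.1758

Percentage change = ((1 + 0.26)^5 − 1) × 100% ≈ 217.6%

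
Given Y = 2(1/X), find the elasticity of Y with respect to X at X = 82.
Elasticity = -1

Elasticity = (dY/dX) · (X/Y)

dY/dX = -2/X²
At X = 82: dY/dX = -1/3362, Y = 1/41

Elasticity = (-1/3362) · (82 / (1/41)) = -1

Interpretation: for a small percentage change in X, the percentage change in Y is approximately -1.00 times as large.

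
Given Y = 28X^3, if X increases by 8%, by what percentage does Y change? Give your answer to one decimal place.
26.0%

For Y = 28X^3:
If X → X(1 + 0.08)
Then Y → Y · (1 + 0.08)^3
     ≈ Y · 1.2597

Percentage change = ((1 + 0.08)^3 − 1) × 100% ≈ 26.0%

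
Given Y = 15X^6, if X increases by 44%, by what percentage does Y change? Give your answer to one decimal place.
791.6%

For Y = 15X^6:
If X → X(1 + 0.44)
Then Y → Y · (1 + 0.44)^6
     ≈ Y · 8.9161

Percentage change = ((1 + 0.44)^6 − 1) × 100% ≈ 791.6%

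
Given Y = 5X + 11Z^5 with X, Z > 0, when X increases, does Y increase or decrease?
Y increases

Taking the partial derivative:
∂Y/∂X = 5

∂Y/∂X = 5 > 0 (assuming positive values)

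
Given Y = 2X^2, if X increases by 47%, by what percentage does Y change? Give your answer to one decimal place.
116.1%

For Y = 2X^2:
If X → X(1 + 0.47)
Then Y → Y · (1 + 0.47)^2
     = Y · 2.1609

Percentage change = ((1 + 0.47)^2 − 1) × 100% ≈ 116.1%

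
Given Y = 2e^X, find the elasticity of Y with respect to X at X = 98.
Elasticity = 98

Elasticity = (dY/dX) · (X/Y)

dY/dX = 2·e^X
At X = 98: dY/dX = 2·e^98, Y = 2·e^98

Elasticity = (2·e^98) · (98 / (2·e^98)) = 98

Interpretation: for a small percentage change in X, the percentage change in Y is approximately 98.00 times as large.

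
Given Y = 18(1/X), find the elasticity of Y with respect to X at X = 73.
Elasticity = -1

Elasticity = (dY/dX) · (X/Y)

dY/dX = -18/X²
At X = 73: dY/dX = -18/5329, Y = 18/73

Elasticity = (-18/5329) · (73 / (18/73)) = -1

Interpretation: for a small percentage change in X, the percentage change in Y is approximately -1.00 times as large.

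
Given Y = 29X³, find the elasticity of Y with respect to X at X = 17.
Elasticity = 3

Elasticity = (dY/dX) · (X/Y)

dY/dX = 87·X²
At X = 17: dY/dX = 25143, Y = 142477

Elasticity = 25143 · (17 / 142477) = 3

Interpretation: for a small percentage change in X, the percentage change in Y is approximately 3.00 times as large.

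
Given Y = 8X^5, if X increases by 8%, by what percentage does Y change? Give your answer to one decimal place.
46.9%

For Y = 8X^5:
If X → X(1 + 0.08)
Then Y → Y · (1 + 0.08)^5
     ≈ Y · 1.4693

Percentage change = ((1 + 0.08)^5 − 1) × 100% ≈ 46.9%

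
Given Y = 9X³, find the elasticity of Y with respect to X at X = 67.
Elasticity = 3

Elasticity = (dY/dX) · (X/Y)

dY/dX = 27·X²
At X = 67: dY/dX = 121203, Y = 2706867

Elasticity = 121203 · (67 / 2706867) = 3

Interpretation: for a small percentage change in X, the percentage change in Y is approximately 3.00 times as large.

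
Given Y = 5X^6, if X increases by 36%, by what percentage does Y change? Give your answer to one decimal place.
532.8%

For Y = 5X^6:
If X → X(1 + 0.36)
Then Y → Y · (1 + 0.36)^6
     ≈ Y · 6.3275

Percentage change = ((1 + 0.36)^6 − 1) × 100% ≈ 532.8%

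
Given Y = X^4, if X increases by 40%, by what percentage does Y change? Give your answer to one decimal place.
284.2%

For Y = X^4:
If X → X(1 + 0.4)
Then Y → Y · (1 + 0.4)^4
     = Y · 3.8416

Percentage change = ((1 + 0.4)^4 − 1) × 100% ≈ 284.2%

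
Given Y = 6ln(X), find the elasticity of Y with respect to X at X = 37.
Elasticity = 1/ln(37) ≈ 0.2769

Elasticity = (dY/dX) · (X/Y)

dY/dX = 6/X
At X = 37: dY/dX = 6/37, Y = 6·ln(37)

Elasticity = (6/37) · (37 / (6·ln(37))) = 1/ln(37) ≈ 0.2769

Interpretation: for a small percentage change in X, the percentage change in Y is approximately 0.28 times as large.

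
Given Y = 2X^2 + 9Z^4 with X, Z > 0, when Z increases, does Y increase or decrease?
Y increases

Taking the partial derivative:
∂Y/∂Z = 36Z^3

∂Y/∂Z = 36Z^3 > 0 (assuming positive values)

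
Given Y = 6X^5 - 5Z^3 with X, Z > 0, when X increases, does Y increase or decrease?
Y increases

Taking the partial derivative:
∂Y/∂X = 30X^4

∂Y/∂X = 30X^4 > 0 (assuming positive values)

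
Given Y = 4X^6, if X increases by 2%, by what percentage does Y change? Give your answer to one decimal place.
12.6%

For Y = 4X^6:
If X → X(1 + 0.02)
Then Y → Y · (1 + 0.02)^6
     ≈ Y · 1.1262

Percentage change = ((1 + 0.02)^6 − 1) × 100% ≈ 12.6%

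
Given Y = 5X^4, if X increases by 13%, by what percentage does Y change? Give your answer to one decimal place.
63.0%

For Y = 5X^4:
If X → X(1 + 0.13)
Then Y → Y · (1 + 0.13)^4
     ≈ Y · 1.6305

Percentage change = ((1 + 0.13)^4 − 1) × 100% ≈ 63.0%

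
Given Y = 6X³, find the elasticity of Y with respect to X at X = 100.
Elasticity = 3

Elasticity = (dY/dX) · (X/Y)

dY/dX = 18·X²
At X = 100: dY/dX = 180000, Y = 6000000

Elasticity = 180000 · (100 / 6000000) = 3

Interpretation: for a small percentage change in X, the percentage change in Y is approximately 3.00 times as large.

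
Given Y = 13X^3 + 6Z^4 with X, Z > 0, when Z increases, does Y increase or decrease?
Y increases

Taking the partial derivative:
∂Y/∂Z = 24Z^3

∂Y/∂Z = 24Z^3 > 0 (assuming positive values)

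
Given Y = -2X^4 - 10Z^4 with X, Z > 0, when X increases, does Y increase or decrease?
Y decreases

Taking the partial derivative:
∂Y/∂X = -8X^3

∂Y/∂X = -8X^3 < 0 (assuming positive values)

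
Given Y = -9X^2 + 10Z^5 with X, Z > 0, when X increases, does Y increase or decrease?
Y decreases

Taking the partial derivative:
∂Y/∂X = -18X

∂Y/∂X = -18X < 0 (assuming positive values)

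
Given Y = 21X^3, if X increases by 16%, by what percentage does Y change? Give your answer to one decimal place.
56.1%

For Y = 21X^3:
If X → X(1 + 0.16)
Then Y → Y · (1 + 0.16)^3
     ≈ Y · 1.5609

Percentage change = ((1 + 0.16)^3 − 1) × 100% ≈ 56.1%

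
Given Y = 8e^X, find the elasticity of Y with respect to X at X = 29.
Elasticity = 29

Elasticity = (dY/dX) · (X/Y)

dY/dX = 8·e^X
At X = 29: dY/dX = 8·e^29, Y = 8·e^29

Elasticity = (8·e^29) · (29 / (8·e^29)) = 29

Interpretation: for a small percentage change in X, the percentage change in Y is approximately 29.00 times as large.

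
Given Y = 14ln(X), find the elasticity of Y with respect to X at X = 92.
Elasticity = 1/ln(92) ≈ 0.2212

Elasticity = (dY/dX) · (X/Y)

dY/dX = 14/X
At X = 92: dY/dX = 7/46, Y = 14·ln(92)

Elasticity = (7/46) · (92 / (14·ln(92))) = 1/ln(92) ≈ 0.2212

Interpretation: for a small percentage change in X, the percentage change in Y is approximately 0.22 times as large.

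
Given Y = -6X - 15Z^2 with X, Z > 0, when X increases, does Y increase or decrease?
Y decreases

Taking the partial derivative:
∂Y/∂X = -6

∂Y/∂X = -6 < 0 (assuming positive values)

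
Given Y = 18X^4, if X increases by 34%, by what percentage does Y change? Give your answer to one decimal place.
222.4%

For Y = 18X^4:
If X → X(1 + 0.34)
Then Y → Y · (1 + 0.34)^4
     ≈ Y · 3.2242

Percentage change = ((1 + 0.34)^4 − 1) × 100% ≈ 222.4%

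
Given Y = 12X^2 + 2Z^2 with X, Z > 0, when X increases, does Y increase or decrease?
Y increases

Taking the partial derivative:
∂Y/∂X = 24X

∂Y/∂X = 24X > 0 (assuming positive values)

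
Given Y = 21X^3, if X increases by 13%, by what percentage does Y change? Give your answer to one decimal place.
44.3%

For Y = 21X^3:
If X → X(1 + 0.13)
Then Y → Y · (1 + 0.13)^3
     ≈ Y · 1.4429

Percentage change = ((1 + 0.13)^3 − 1) × 100% ≈ 44.3%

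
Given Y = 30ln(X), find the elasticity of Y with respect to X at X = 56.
Elasticity = 1/ln(56) ≈ 0.2484

Elasticity = (dY/dX) · (X/Y)

dY/dX = 30/X
At X = 56: dY/dX = 15/28, Y = 30·ln(56)

Elasticity = (15/28) · (56 / (30·ln(56))) = 1/ln(56) ≈ 0.2484

Interpretation: for a small percentage change in X, the percentage change in Y is approximately 0.25 times as large.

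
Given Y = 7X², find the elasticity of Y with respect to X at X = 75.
Elasticity = 2

Elasticity = (dY/dX) · (X/Y)

dY/dX = 14·X
At X = 75: dY/dX = 1050, Y = 39375

Elasticity = 1050 · (75 / 39375) = 2

Interpretation: for a small percentage change in X, the percentage change in Y is approximately 2.00 times as large.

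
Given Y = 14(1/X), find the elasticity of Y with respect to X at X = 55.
Elasticity = -1

Elasticity = (dY/dX) · (X/Y)

dY/dX = -14/X²
At X = 55: dY/dX = -14/3025, Y = 14/55

Elasticity = (-14/3025) · (55 / (14/55)) = -1

Interpretation: for a small percentage change in X, the percentage change in Y is approximately -1.00 times as large.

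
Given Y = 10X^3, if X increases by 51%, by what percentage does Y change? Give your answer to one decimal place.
244.3%

For Y = 10X^3:
If X → X(1 + 0.51)
Then Y → Y · (1 + 0.51)^3
     ≈ Y · 3.4430

Percentage change = ((1 + 0.51)^3 − 1) × 100% ≈ 244.3%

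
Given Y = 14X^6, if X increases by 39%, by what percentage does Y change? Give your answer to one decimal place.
621.3%

For Y = 14X^6:
If X → X(1 + 0.39)
Then Y → Y · (1 + 0.39)^6
     ≈ Y · 7.2125

Percentage change = ((1 + 0.39)^6 − 1) × 100% ≈ 621.3%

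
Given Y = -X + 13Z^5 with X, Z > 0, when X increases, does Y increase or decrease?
Y decreases

Taking the partial derivative:
∂Y/∂X = -1

∂Y/∂X = -1 < 0 (assuming positive values)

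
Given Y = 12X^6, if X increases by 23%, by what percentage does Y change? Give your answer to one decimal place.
246.3%

For Y = 12X^6:
If X → X(1 + 0.23)
Then Y → Y · (1 + 0.23)^6
     ≈ Y · 3.4628

Percentage change = ((1 + 0.23)^6 − 1) × 100% ≈ 246.3%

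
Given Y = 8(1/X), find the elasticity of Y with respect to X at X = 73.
Elasticity = -1

Elasticity = (dY/dX) · (X/Y)

dY/dX = -8/X²
At X = 73: dY/dX = -8/5329, Y = 8/73

Elasticity = (-8/5329) · (73 / (8/73)) = -1

Interpretation: for a small percentage change in X, the percentage change in Y is approximately -1.00 times as large.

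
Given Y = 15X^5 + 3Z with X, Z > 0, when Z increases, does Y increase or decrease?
Y increases

Taking the partial derivative:
∂Y/∂Z = 3

∂Y/∂Z = 3 > 0 (assuming positive values)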